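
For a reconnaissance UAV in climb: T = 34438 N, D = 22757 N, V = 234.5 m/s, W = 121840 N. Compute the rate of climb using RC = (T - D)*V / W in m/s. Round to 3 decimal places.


Step 1: Excess thrust = T - D = 34438 - 22757 = 11681 N
Step 2: Excess power = 11681 * 234.5 = 2739194.5 W
Step 3: RC = 2739194.5 / 121840 = 22.482 m/s

22.482


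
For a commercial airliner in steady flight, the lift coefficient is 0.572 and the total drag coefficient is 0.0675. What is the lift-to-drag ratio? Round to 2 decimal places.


Step 1: L/D = CL / CD = 0.572 / 0.0675
Step 2: L/D = 8.47

8.47


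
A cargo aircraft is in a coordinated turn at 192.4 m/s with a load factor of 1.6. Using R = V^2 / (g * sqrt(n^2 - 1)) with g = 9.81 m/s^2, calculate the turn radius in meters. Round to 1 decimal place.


Step 1: V^2 = 192.4^2 = 37017.76
Step 2: n^2 - 1 = 1.6^2 - 1 = 1.56
Step 3: sqrt(1.56) = 1.249
Step 4: R = 37017.76 / (9.81 * 1.249) = 3021.2 m

3021.2


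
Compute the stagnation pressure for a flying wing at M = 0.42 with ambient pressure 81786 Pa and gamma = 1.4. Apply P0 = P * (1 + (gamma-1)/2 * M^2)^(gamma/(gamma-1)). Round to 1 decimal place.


Step 1: (gamma-1)/2 * M^2 = 0.2 * 0.1764 = 0.03528
Step 2: 1 + 0.03528 = 1.03528
Step 3: Exponent gamma/(gamma-1) = 3.5
Step 4: P0 = 81786 * 1.03528^3.5 = 92338.2 Pa

92338.2


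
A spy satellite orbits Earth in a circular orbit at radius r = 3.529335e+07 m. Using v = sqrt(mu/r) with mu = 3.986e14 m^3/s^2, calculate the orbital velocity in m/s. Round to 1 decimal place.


Step 1: mu / r = 3.986e14 / 3.529335e+07 = 11293912.3093
Step 2: v = sqrt(11293912.3093) = 3360.6 m/s

3360.6


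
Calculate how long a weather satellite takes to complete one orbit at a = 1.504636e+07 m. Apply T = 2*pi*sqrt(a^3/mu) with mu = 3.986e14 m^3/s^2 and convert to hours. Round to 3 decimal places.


Step 1: a^3 / mu = 3.406390e+21 / 3.986e14 = 8.545885e+06
Step 2: sqrt(8.545885e+06) = 2923.3346 s
Step 3: T = 2*pi * 2923.3346 = 18367.85 s
Step 4: T in hours = 18367.85 / 3600 = 5.102 hours

5.102


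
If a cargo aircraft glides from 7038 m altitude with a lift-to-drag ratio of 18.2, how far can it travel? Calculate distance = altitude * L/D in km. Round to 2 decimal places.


Step 1: Glide distance = altitude * L/D = 7038 * 18.2 = 128091.6 m
Step 2: Convert to km: 128091.6 / 1000 = 128.09 km

128.09


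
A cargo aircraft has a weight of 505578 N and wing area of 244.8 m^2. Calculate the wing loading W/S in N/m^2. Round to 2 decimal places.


Step 1: Wing loading = W / S = 505578 / 244.8
Step 2: Wing loading = 2065.27 N/m^2

2065.27


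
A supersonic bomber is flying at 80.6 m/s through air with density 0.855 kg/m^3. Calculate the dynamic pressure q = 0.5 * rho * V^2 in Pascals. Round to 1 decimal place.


Step 1: V^2 = 80.6^2 = 6496.36
Step 2: q = 0.5 * 0.855 * 6496.36
Step 3: q = 2777.2 Pa

2777.2


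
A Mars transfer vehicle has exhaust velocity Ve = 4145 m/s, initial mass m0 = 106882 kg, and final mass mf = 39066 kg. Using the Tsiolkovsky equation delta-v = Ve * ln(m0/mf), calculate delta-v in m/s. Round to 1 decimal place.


Step 1: Mass ratio m0/mf = 106882 / 39066 = 2.735934
Step 2: ln(2.735934) = 1.006473
Step 3: delta-v = 4145 * 1.006473 = 4171.8 m/s

4171.8


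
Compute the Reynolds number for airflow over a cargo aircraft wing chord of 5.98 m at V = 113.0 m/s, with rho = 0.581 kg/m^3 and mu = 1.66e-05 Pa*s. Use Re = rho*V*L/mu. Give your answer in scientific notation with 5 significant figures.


Step 1: Numerator = rho * V * L = 0.581 * 113.0 * 5.98 = 392.60494
Step 2: Re = 392.60494 / 1.66e-05
Step 3: Re = 2.3651e+07

2.3651e+07


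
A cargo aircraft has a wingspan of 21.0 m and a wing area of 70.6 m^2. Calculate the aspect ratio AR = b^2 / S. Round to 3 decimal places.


Step 1: b^2 = 21.0^2 = 441.0
Step 2: AR = 441.0 / 70.6 = 6.246

6.246


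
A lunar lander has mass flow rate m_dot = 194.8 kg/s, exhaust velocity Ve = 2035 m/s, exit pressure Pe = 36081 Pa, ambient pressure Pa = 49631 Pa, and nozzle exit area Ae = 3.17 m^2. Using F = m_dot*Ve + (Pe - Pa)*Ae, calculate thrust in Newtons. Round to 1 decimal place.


Step 1: Momentum thrust = m_dot * Ve = 194.8 * 2035 = 396418.0 N
Step 2: Pressure thrust = (Pe - Pa) * Ae = (36081 - 49631) * 3.17 = -42953.50 N
Step 3: Total thrust F = 396418.0 + -42953.50 = 353464.5 N

353464.5


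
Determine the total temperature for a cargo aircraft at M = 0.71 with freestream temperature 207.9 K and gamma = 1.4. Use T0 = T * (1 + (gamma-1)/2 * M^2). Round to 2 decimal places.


Step 1: (gamma-1)/2 = 0.2
Step 2: M^2 = 0.5041
Step 3: 1 + 0.2 * 0.5041 = 1.10082
Step 4: T0 = 207.9 * 1.10082 = 228.86 K

228.86


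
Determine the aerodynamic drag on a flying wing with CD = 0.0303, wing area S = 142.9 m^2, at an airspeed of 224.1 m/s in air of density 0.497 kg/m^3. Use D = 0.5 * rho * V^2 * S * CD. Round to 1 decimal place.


Step 1: Dynamic pressure q = 0.5 * 0.497 * 224.1^2 = 12479.8713 Pa
Step 2: Drag D = q * S * CD = 12479.8713 * 142.9 * 0.0303
Step 3: D = 54036.2 N

54036.2


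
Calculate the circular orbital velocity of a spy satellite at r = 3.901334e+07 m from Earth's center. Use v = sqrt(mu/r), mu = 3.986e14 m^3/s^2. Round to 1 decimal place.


Step 1: mu / r = 3.986e14 / 3.901334e+07 = 10217018.0764
Step 2: v = sqrt(10217018.0764) = 3196.4 m/s

3196.4


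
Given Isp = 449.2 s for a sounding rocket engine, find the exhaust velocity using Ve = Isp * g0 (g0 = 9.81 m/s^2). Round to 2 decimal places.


Step 1: Ve = Isp * g0 = 449.2 * 9.81
Step 2: Ve = 4406.65 m/s

4406.65


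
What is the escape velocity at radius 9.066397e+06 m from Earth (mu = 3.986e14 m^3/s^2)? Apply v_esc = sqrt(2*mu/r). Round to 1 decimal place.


Step 1: 2*mu/r = 2 * 3.986e14 / 9.066397e+06 = 87929085.832
Step 2: v_esc = sqrt(87929085.832) = 9377.1 m/s

9377.1


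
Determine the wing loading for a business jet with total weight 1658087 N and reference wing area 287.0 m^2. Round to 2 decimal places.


Step 1: Wing loading = W / S = 1658087 / 287.0
Step 2: Wing loading = 5777.31 N/m^2

5777.31


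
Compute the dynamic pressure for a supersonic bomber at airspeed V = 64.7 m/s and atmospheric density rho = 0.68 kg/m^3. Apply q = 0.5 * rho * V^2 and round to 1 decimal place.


Step 1: V^2 = 64.7^2 = 4186.09
Step 2: q = 0.5 * 0.68 * 4186.09
Step 3: q = 1423.3 Pa

1423.3


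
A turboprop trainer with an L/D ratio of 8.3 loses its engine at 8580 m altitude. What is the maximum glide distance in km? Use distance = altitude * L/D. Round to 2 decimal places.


Step 1: Glide distance = altitude * L/D = 8580 * 8.3 = 71214.0 m
Step 2: Convert to km: 71214.0 / 1000 = 71.21 km

71.21


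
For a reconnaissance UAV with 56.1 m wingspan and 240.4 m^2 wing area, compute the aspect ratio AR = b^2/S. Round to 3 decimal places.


Step 1: b^2 = 56.1^2 = 3147.21
Step 2: AR = 3147.21 / 240.4 = 13.092

13.092


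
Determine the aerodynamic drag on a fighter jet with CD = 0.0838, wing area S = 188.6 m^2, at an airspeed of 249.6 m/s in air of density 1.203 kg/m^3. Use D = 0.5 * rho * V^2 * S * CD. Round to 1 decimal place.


Step 1: Dynamic pressure q = 0.5 * 1.203 * 249.6^2 = 37473.5462 Pa
Step 2: Drag D = q * S * CD = 37473.5462 * 188.6 * 0.0838
Step 3: D = 592257.4 N

592257.4


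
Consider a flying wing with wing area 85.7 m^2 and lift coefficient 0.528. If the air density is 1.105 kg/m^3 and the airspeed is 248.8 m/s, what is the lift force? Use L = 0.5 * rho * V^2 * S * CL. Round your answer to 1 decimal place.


Step 1: Calculate dynamic pressure q = 0.5 * 1.105 * 248.8^2 = 0.5 * 1.105 * 61901.44 = 34200.5456 Pa
Step 2: Multiply by wing area and lift coefficient: L = 34200.5456 * 85.7 * 0.528
Step 3: L = 2930986.7579 * 0.528 = 1547561.0 N

1547561.0


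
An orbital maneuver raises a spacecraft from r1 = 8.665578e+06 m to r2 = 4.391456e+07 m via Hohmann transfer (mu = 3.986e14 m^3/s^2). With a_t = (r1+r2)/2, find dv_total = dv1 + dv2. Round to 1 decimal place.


Step 1: Transfer semi-major axis a_t = (8.665578e+06 + 4.391456e+07) / 2 = 2.629007e+07 m
Step 2: v1 (circular at r1) = sqrt(mu/r1) = 6782.19 m/s
Step 3: v_t1 = sqrt(mu*(2/r1 - 1/a_t)) = 8765.53 m/s
Step 4: dv1 = |8765.53 - 6782.19| = 1983.34 m/s
Step 5: v2 (circular at r2) = 3012.76 m/s, v_t2 = 1729.69 m/s
Step 6: dv2 = |3012.76 - 1729.69| = 1283.07 m/s
Step 7: Total delta-v = 1983.34 + 1283.07 = 3266.4 m/s

3266.4


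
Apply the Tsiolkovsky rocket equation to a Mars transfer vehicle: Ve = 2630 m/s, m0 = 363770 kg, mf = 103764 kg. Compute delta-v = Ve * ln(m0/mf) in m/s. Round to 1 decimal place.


Step 1: Mass ratio m0/mf = 363770 / 103764 = 3.505744
Step 2: ln(3.505744) = 1.254403
Step 3: delta-v = 2630 * 1.254403 = 3299.1 m/s

3299.1


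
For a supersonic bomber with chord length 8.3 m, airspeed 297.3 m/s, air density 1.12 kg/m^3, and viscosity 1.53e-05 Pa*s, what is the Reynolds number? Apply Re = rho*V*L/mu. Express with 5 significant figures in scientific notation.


Step 1: Numerator = rho * V * L = 1.12 * 297.3 * 8.3 = 2763.7008
Step 2: Re = 2763.7008 / 1.53e-05
Step 3: Re = 1.8063e+08

1.8063e+08


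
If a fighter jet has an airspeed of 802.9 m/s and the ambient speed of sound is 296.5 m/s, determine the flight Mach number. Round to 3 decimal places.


Step 1: M = V / a = 802.9 / 296.5
Step 2: M = 2.708

2.708


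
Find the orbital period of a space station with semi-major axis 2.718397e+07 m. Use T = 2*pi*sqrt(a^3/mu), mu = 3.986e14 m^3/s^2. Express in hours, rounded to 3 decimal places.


Step 1: a^3 / mu = 2.008809e+22 / 3.986e14 = 5.039661e+07
Step 2: sqrt(5.039661e+07) = 7099.0572 s
Step 3: T = 2*pi * 7099.0572 = 44604.69 s
Step 4: T in hours = 44604.69 / 3600 = 12.390 hours

12.390


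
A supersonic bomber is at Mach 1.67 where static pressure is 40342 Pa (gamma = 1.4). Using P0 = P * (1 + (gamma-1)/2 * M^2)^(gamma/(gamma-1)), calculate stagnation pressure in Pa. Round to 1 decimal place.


Step 1: (gamma-1)/2 * M^2 = 0.2 * 2.7889 = 0.55778
Step 2: 1 + 0.55778 = 1.55778
Step 3: Exponent gamma/(gamma-1) = 3.5
Step 4: P0 = 40342 * 1.55778^3.5 = 190339.5 Pa

190339.5


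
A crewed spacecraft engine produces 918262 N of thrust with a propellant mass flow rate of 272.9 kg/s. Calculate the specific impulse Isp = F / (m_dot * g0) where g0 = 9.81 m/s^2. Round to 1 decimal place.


Step 1: m_dot * g0 = 272.9 * 9.81 = 2677.15
Step 2: Isp = 918262 / 2677.15 = 343.0 s

343.0


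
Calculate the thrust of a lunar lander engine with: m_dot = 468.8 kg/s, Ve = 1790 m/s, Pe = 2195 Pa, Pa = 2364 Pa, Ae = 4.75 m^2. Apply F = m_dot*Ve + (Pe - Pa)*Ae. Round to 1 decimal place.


Step 1: Momentum thrust = m_dot * Ve = 468.8 * 1790 = 839152.0 N
Step 2: Pressure thrust = (Pe - Pa) * Ae = (2195 - 2364) * 4.75 = -802.75 N
Step 3: Total thrust F = 839152.0 + -802.75 = 838349.3 N

838349.3


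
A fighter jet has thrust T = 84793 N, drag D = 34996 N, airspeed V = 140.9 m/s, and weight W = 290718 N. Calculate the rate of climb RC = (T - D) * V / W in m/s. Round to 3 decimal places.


Step 1: Excess thrust = T - D = 84793 - 34996 = 49797 N
Step 2: Excess power = 49797 * 140.9 = 7016397.3 W
Step 3: RC = 7016397.3 / 290718 = 24.135 m/s

24.135


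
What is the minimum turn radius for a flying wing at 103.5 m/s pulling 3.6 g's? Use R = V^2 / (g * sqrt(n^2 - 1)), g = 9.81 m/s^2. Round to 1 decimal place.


Step 1: V^2 = 103.5^2 = 10712.25
Step 2: n^2 - 1 = 3.6^2 - 1 = 11.96
Step 3: sqrt(11.96) = 3.458323
Step 4: R = 10712.25 / (9.81 * 3.458323) = 315.8 m

315.8


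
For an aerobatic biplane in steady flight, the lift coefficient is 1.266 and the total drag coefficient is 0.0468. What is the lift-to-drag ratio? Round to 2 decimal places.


Step 1: L/D = CL / CD = 1.266 / 0.0468
Step 2: L/D = 27.05

27.05


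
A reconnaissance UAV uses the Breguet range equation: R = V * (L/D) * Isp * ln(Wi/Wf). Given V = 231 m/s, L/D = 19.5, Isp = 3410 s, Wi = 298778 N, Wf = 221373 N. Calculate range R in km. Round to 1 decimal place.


Step 1: Coefficient = V * (L/D) * Isp = 231 * 19.5 * 3410 = 15360345.0 m
Step 2: Wi/Wf = 298778 / 221373 = 1.349659
Step 3: ln(1.349659) = 0.299852
Step 4: R = 15360345.0 * 0.299852 = 4605826.5 m = 4605.8 km

4605.8


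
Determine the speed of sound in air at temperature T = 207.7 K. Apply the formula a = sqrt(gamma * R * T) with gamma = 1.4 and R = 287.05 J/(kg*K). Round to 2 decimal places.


Step 1: gamma * R * T = 1.4 * 287.05 * 207.7 = 83468.399
Step 2: a = sqrt(83468.399) = 288.91 m/s

288.91


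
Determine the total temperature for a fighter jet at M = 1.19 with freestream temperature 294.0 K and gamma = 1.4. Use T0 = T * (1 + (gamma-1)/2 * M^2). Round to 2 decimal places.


Step 1: (gamma-1)/2 = 0.2
Step 2: M^2 = 1.4161
Step 3: 1 + 0.2 * 1.4161 = 1.28322
Step 4: T0 = 294.0 * 1.28322 = 377.27 K

377.27


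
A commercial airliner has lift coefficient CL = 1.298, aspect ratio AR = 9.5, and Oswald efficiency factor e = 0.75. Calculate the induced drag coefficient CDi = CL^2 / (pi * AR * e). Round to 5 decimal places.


Step 1: CL^2 = 1.298^2 = 1.684804
Step 2: pi * AR * e = 3.14159 * 9.5 * 0.75 = 22.383848
Step 3: CDi = 1.684804 / 22.383848 = 0.07527

0.07527


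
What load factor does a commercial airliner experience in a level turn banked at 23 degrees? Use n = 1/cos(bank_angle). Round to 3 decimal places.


Step 1: Convert 23 degrees to radians = 0.401426
Step 2: cos(23 deg) = 0.920505
Step 3: n = 1 / 0.920505 = 1.086

1.086


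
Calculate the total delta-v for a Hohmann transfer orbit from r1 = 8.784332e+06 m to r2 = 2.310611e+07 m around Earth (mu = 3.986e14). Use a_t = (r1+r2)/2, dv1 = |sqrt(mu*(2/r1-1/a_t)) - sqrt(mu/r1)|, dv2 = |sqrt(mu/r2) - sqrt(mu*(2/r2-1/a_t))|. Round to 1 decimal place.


Step 1: Transfer semi-major axis a_t = (8.784332e+06 + 2.310611e+07) / 2 = 1.594522e+07 m
Step 2: v1 (circular at r1) = sqrt(mu/r1) = 6736.19 m/s
Step 3: v_t1 = sqrt(mu*(2/r1 - 1/a_t)) = 8108.91 m/s
Step 4: dv1 = |8108.91 - 6736.19| = 1372.72 m/s
Step 5: v2 (circular at r2) = 4153.41 m/s, v_t2 = 3082.79 m/s
Step 6: dv2 = |4153.41 - 3082.79| = 1070.62 m/s
Step 7: Total delta-v = 1372.72 + 1070.62 = 2443.3 m/s

2443.3


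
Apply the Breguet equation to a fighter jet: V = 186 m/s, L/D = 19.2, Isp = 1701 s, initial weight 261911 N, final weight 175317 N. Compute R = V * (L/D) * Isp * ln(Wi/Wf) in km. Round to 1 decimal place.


Step 1: Coefficient = V * (L/D) * Isp = 186 * 19.2 * 1701 = 6074611.2 m
Step 2: Wi/Wf = 261911 / 175317 = 1.493928
Step 3: ln(1.493928) = 0.401409
Step 4: R = 6074611.2 * 0.401409 = 2438403.5 m = 2438.4 km

2438.4


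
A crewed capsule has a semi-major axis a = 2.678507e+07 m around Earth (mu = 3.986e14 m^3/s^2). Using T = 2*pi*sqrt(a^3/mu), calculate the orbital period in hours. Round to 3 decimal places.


Step 1: a^3 / mu = 1.921668e+22 / 3.986e14 = 4.821044e+07
Step 2: sqrt(4.821044e+07) = 6943.3736 s
Step 3: T = 2*pi * 6943.3736 = 43626.5 s
Step 4: T in hours = 43626.5 / 3600 = 12.118 hours

12.118


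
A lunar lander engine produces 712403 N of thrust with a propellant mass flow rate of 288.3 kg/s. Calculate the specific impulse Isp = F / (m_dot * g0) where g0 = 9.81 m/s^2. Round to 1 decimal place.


Step 1: m_dot * g0 = 288.3 * 9.81 = 2828.22
Step 2: Isp = 712403 / 2828.22 = 251.9 s

251.9


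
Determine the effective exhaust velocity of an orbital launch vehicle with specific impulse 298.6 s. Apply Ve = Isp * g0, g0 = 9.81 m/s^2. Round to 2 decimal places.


Step 1: Ve = Isp * g0 = 298.6 * 9.81
Step 2: Ve = 2929.27 m/s

2929.27


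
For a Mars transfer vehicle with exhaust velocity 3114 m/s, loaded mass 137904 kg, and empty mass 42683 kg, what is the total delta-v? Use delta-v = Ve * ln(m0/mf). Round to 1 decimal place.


Step 1: Mass ratio m0/mf = 137904 / 42683 = 3.230888
Step 2: ln(3.230888) = 1.172757
Step 3: delta-v = 3114 * 1.172757 = 3652.0 m/s

3652.0


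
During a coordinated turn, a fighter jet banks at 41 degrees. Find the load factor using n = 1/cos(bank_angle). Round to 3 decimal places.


Step 1: Convert 41 degrees to radians = 0.715585
Step 2: cos(41 deg) = 0.75471
Step 3: n = 1 / 0.75471 = 1.325

1.325


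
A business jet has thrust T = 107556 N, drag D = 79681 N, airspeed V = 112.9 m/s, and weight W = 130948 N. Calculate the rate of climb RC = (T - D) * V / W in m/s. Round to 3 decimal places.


Step 1: Excess thrust = T - D = 107556 - 79681 = 27875 N
Step 2: Excess power = 27875 * 112.9 = 3147087.5 W
Step 3: RC = 3147087.5 / 130948 = 24.033 m/s

24.033


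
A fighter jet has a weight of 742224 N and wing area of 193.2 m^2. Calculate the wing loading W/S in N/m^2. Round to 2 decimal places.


Step 1: Wing loading = W / S = 742224 / 193.2
Step 2: Wing loading = 3841.74 N/m^2

3841.74


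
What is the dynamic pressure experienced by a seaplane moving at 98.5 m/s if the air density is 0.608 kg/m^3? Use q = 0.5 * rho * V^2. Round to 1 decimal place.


Step 1: V^2 = 98.5^2 = 9702.25
Step 2: q = 0.5 * 0.608 * 9702.25
Step 3: q = 2949.5 Pa

2949.5


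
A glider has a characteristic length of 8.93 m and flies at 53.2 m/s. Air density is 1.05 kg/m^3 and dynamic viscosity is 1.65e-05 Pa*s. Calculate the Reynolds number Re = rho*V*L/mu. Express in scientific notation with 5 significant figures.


Step 1: Numerator = rho * V * L = 1.05 * 53.2 * 8.93 = 498.8298
Step 2: Re = 498.8298 / 1.65e-05
Step 3: Re = 3.0232e+07

3.0232e+07


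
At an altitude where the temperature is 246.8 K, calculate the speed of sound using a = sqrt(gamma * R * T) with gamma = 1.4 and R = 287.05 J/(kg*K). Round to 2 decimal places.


Step 1: gamma * R * T = 1.4 * 287.05 * 246.8 = 99181.516
Step 2: a = sqrt(99181.516) = 314.93 m/s

314.93


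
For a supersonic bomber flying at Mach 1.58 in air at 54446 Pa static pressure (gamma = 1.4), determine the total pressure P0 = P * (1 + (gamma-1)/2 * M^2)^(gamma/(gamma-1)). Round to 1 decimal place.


Step 1: (gamma-1)/2 * M^2 = 0.2 * 2.4964 = 0.49928
Step 2: 1 + 0.49928 = 1.49928
Step 3: Exponent gamma/(gamma-1) = 3.5
Step 4: P0 = 54446 * 1.49928^3.5 = 224675.4 Pa

224675.4


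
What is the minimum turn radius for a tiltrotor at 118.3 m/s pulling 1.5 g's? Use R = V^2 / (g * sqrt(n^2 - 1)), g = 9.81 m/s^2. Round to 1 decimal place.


Step 1: V^2 = 118.3^2 = 13994.89
Step 2: n^2 - 1 = 1.5^2 - 1 = 1.25
Step 3: sqrt(1.25) = 1.118034
Step 4: R = 13994.89 / (9.81 * 1.118034) = 1276.0 m

1276.0


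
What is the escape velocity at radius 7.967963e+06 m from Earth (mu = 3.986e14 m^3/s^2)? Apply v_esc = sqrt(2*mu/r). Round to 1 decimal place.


Step 1: 2*mu/r = 2 * 3.986e14 / 7.967963e+06 = 100050665.3959
Step 2: v_esc = sqrt(100050665.3959) = 10002.5 m/s

10002.5


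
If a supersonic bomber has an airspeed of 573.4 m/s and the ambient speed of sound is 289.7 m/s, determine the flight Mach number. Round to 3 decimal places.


Step 1: M = V / a = 573.4 / 289.7
Step 2: M = 1.979

1.979


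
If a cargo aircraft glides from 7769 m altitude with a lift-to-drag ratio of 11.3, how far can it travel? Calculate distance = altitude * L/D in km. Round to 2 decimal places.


Step 1: Glide distance = altitude * L/D = 7769 * 11.3 = 87789.7 m
Step 2: Convert to km: 87789.7 / 1000 = 87.79 km

87.79


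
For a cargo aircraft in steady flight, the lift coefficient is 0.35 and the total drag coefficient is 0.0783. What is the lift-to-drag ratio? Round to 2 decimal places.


Step 1: L/D = CL / CD = 0.35 / 0.0783
Step 2: L/D = 4.47

4.47


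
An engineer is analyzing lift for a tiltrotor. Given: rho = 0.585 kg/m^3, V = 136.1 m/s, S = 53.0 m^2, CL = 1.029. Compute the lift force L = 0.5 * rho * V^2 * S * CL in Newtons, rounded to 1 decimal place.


Step 1: Calculate dynamic pressure q = 0.5 * 0.585 * 136.1^2 = 0.5 * 0.585 * 18523.21 = 5418.0389 Pa
Step 2: Multiply by wing area and lift coefficient: L = 5418.0389 * 53.0 * 1.029
Step 3: L = 287156.063 * 1.029 = 295483.6 N

295483.6


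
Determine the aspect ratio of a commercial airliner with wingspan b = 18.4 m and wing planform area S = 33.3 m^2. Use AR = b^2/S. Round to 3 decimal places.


Step 1: b^2 = 18.4^2 = 338.56
Step 2: AR = 338.56 / 33.3 = 10.167

10.167


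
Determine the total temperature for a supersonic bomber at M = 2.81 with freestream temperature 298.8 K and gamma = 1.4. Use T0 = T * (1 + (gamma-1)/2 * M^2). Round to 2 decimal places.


Step 1: (gamma-1)/2 = 0.2
Step 2: M^2 = 7.8961
Step 3: 1 + 0.2 * 7.8961 = 2.57922
Step 4: T0 = 298.8 * 2.57922 = 770.67 K

770.67


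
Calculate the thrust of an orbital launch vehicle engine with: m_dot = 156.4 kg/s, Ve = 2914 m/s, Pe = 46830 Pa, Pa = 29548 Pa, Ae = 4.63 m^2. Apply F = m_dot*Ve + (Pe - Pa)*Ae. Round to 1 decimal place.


Step 1: Momentum thrust = m_dot * Ve = 156.4 * 2914 = 455749.6 N
Step 2: Pressure thrust = (Pe - Pa) * Ae = (46830 - 29548) * 4.63 = 80015.66 N
Step 3: Total thrust F = 455749.6 + 80015.66 = 535765.3 N

535765.3


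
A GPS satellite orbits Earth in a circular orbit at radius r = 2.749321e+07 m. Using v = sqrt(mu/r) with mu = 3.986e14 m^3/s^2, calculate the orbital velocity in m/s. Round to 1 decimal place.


Step 1: mu / r = 3.986e14 / 2.749321e+07 = 14498125.1735
Step 2: v = sqrt(14498125.1735) = 3807.6 m/s

3807.6


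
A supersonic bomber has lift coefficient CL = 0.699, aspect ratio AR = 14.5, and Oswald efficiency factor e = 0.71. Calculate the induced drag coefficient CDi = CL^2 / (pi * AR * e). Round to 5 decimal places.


Step 1: CL^2 = 0.699^2 = 0.488601
Step 2: pi * AR * e = 3.14159 * 14.5 * 0.71 = 32.342696
Step 3: CDi = 0.488601 / 32.342696 = 0.01511

0.01511


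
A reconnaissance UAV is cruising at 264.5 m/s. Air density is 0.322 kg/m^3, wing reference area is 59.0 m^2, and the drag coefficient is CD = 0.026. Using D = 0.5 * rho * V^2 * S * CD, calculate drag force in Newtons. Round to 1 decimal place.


Step 1: Dynamic pressure q = 0.5 * 0.322 * 264.5^2 = 11263.6002 Pa
Step 2: Drag D = q * S * CD = 11263.6002 * 59.0 * 0.026
Step 3: D = 17278.4 N

17278.4


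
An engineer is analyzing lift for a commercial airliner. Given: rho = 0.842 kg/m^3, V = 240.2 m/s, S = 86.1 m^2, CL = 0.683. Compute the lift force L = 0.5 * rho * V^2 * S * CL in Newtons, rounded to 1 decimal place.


Step 1: Calculate dynamic pressure q = 0.5 * 0.842 * 240.2^2 = 0.5 * 0.842 * 57696.04 = 24290.0328 Pa
Step 2: Multiply by wing area and lift coefficient: L = 24290.0328 * 86.1 * 0.683
Step 3: L = 2091371.8275 * 0.683 = 1428407.0 N

1428407.0


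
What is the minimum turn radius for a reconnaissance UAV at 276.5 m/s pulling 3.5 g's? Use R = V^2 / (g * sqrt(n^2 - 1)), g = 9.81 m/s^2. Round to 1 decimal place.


Step 1: V^2 = 276.5^2 = 76452.25
Step 2: n^2 - 1 = 3.5^2 - 1 = 11.25
Step 3: sqrt(11.25) = 3.354102
Step 4: R = 76452.25 / (9.81 * 3.354102) = 2323.5 m

2323.5


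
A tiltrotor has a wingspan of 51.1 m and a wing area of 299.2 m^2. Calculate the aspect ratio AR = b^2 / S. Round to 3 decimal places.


Step 1: b^2 = 51.1^2 = 2611.21
Step 2: AR = 2611.21 / 299.2 = 8.727

8.727


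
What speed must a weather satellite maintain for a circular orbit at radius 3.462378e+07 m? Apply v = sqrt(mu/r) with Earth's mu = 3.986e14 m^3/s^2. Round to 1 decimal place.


Step 1: mu / r = 3.986e14 / 3.462378e+07 = 11512318.99
Step 2: v = sqrt(11512318.99) = 3393.0 m/s

3393.0


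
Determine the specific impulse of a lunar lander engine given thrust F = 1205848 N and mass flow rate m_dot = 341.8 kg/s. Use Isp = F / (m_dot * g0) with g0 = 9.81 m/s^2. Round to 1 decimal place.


Step 1: m_dot * g0 = 341.8 * 9.81 = 3353.06
Step 2: Isp = 1205848 / 3353.06 = 359.6 s

359.6


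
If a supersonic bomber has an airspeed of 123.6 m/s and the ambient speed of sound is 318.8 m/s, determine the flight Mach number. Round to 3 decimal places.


Step 1: M = V / a = 123.6 / 318.8
Step 2: M = 0.388

0.388


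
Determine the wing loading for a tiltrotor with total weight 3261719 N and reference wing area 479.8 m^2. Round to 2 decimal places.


Step 1: Wing loading = W / S = 3261719 / 479.8
Step 2: Wing loading = 6798.08 N/m^2

6798.08


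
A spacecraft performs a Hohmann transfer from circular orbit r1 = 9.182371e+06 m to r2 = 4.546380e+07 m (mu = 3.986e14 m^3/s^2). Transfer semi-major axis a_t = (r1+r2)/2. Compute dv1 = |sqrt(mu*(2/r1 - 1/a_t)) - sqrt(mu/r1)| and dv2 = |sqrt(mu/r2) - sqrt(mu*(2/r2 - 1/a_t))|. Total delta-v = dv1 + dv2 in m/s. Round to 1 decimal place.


Step 1: Transfer semi-major axis a_t = (9.182371e+06 + 4.546380e+07) / 2 = 2.732309e+07 m
Step 2: v1 (circular at r1) = sqrt(mu/r1) = 6588.57 m/s
Step 3: v_t1 = sqrt(mu*(2/r1 - 1/a_t)) = 8498.83 m/s
Step 4: dv1 = |8498.83 - 6588.57| = 1910.26 m/s
Step 5: v2 (circular at r2) = 2960.98 m/s, v_t2 = 1716.52 m/s
Step 6: dv2 = |2960.98 - 1716.52| = 1244.46 m/s
Step 7: Total delta-v = 1910.26 + 1244.46 = 3154.7 m/s

3154.7


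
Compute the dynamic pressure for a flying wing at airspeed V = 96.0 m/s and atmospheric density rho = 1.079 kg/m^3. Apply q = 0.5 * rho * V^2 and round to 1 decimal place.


Step 1: V^2 = 96.0^2 = 9216.0
Step 2: q = 0.5 * 1.079 * 9216.0
Step 3: q = 4972.0 Pa

4972.0


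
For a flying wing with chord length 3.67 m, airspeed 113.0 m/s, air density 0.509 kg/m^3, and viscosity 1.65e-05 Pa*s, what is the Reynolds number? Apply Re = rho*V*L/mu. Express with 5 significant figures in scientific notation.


Step 1: Numerator = rho * V * L = 0.509 * 113.0 * 3.67 = 211.08739
Step 2: Re = 211.08739 / 1.65e-05
Step 3: Re = 1.2793e+07

1.2793e+07


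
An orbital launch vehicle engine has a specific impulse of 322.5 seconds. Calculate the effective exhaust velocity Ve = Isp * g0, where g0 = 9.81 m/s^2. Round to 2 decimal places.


Step 1: Ve = Isp * g0 = 322.5 * 9.81
Step 2: Ve = 3163.73 m/s

3163.73


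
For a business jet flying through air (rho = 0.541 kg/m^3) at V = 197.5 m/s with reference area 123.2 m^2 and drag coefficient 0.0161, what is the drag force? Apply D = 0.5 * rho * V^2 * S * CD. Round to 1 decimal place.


Step 1: Dynamic pressure q = 0.5 * 0.541 * 197.5^2 = 10551.1906 Pa
Step 2: Drag D = q * S * CD = 10551.1906 * 123.2 * 0.0161
Step 3: D = 20928.5 N

20928.5


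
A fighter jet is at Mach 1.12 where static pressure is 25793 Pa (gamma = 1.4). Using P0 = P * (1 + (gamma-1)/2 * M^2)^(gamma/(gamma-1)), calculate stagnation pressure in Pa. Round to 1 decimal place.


Step 1: (gamma-1)/2 * M^2 = 0.2 * 1.2544 = 0.25088
Step 2: 1 + 0.25088 = 1.25088
Step 3: Exponent gamma/(gamma-1) = 3.5
Step 4: P0 = 25793 * 1.25088^3.5 = 56462.0 Pa

56462.0


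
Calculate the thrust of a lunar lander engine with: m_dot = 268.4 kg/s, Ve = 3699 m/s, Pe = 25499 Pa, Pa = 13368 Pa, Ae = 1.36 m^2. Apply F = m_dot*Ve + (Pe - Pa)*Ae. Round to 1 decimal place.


Step 1: Momentum thrust = m_dot * Ve = 268.4 * 3699 = 992811.6 N
Step 2: Pressure thrust = (Pe - Pa) * Ae = (25499 - 13368) * 1.36 = 16498.16 N
Step 3: Total thrust F = 992811.6 + 16498.16 = 1009309.8 N

1009309.8


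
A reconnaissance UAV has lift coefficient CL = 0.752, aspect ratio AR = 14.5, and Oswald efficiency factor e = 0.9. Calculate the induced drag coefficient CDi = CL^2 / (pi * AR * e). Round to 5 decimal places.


Step 1: CL^2 = 0.752^2 = 0.565504
Step 2: pi * AR * e = 3.14159 * 14.5 * 0.9 = 40.997784
Step 3: CDi = 0.565504 / 40.997784 = 0.01379

0.01379


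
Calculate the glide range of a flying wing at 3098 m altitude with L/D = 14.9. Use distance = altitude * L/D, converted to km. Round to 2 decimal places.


Step 1: Glide distance = altitude * L/D = 3098 * 14.9 = 46160.2 m
Step 2: Convert to km: 46160.2 / 1000 = 46.16 km

46.16


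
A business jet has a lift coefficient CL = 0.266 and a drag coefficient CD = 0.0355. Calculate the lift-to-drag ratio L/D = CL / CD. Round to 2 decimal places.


Step 1: L/D = CL / CD = 0.266 / 0.0355
Step 2: L/D = 7.49

7.49


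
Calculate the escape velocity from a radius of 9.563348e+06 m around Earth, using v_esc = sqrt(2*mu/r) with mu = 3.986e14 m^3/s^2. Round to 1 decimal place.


Step 1: 2*mu/r = 2 * 3.986e14 / 9.563348e+06 = 83359927.9248
Step 2: v_esc = sqrt(83359927.9248) = 9130.2 m/s

9130.2


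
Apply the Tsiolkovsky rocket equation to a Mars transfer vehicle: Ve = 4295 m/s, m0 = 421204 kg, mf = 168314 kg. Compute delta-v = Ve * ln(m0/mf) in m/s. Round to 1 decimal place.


Step 1: Mass ratio m0/mf = 421204 / 168314 = 2.502489
Step 2: ln(2.502489) = 0.917286
Step 3: delta-v = 4295 * 0.917286 = 3939.7 m/s

3939.7


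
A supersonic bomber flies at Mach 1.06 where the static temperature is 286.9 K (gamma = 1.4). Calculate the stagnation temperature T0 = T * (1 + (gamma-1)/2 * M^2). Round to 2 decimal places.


Step 1: (gamma-1)/2 = 0.2
Step 2: M^2 = 1.1236
Step 3: 1 + 0.2 * 1.1236 = 1.22472
Step 4: T0 = 286.9 * 1.22472 = 351.37 K

351.37


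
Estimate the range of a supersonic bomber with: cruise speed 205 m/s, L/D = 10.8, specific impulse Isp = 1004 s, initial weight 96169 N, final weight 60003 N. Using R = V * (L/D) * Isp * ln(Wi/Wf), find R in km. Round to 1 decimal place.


Step 1: Coefficient = V * (L/D) * Isp = 205 * 10.8 * 1004 = 2222856.0 m
Step 2: Wi/Wf = 96169 / 60003 = 1.602737
Step 3: ln(1.602737) = 0.471712
Step 4: R = 2222856.0 * 0.471712 = 1048549.0 m = 1048.5 km

1048.5


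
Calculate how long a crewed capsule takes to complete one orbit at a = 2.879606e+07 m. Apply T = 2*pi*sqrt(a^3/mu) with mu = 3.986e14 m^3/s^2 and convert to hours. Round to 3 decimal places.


Step 1: a^3 / mu = 2.387807e+22 / 3.986e14 = 5.990484e+07
Step 2: sqrt(5.990484e+07) = 7739.8217 s
Step 3: T = 2*pi * 7739.8217 = 48630.73 s
Step 4: T in hours = 48630.73 / 3600 = 13.509 hours

13.509


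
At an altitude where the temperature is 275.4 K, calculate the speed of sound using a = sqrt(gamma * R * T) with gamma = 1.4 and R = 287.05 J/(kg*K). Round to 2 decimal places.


Step 1: gamma * R * T = 1.4 * 287.05 * 275.4 = 110674.998
Step 2: a = sqrt(110674.998) = 332.68 m/s

332.68


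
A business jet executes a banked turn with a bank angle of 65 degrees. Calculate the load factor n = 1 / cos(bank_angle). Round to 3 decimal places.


Step 1: Convert 65 degrees to radians = 1.134464
Step 2: cos(65 deg) = 0.422618
Step 3: n = 1 / 0.422618 = 2.366

2.366


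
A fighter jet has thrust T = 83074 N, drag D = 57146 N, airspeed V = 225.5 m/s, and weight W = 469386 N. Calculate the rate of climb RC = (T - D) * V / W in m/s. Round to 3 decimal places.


Step 1: Excess thrust = T - D = 83074 - 57146 = 25928 N
Step 2: Excess power = 25928 * 225.5 = 5846764.0 W
Step 3: RC = 5846764.0 / 469386 = 12.456 m/s

12.456


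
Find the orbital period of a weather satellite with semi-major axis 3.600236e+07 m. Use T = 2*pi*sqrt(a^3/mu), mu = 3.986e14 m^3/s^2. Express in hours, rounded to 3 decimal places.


Step 1: a^3 / mu = 4.666518e+22 / 3.986e14 = 1.170727e+08
Step 2: sqrt(1.170727e+08) = 10820.0136 s
Step 3: T = 2*pi * 10820.0136 = 67984.15 s
Step 4: T in hours = 67984.15 / 3600 = 18.884 hours

18.884


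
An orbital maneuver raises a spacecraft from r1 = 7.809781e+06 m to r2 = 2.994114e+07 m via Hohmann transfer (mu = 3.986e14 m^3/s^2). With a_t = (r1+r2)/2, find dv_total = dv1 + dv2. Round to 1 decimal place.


Step 1: Transfer semi-major axis a_t = (7.809781e+06 + 2.994114e+07) / 2 = 1.887546e+07 m
Step 2: v1 (circular at r1) = sqrt(mu/r1) = 7144.13 m/s
Step 3: v_t1 = sqrt(mu*(2/r1 - 1/a_t)) = 8997.76 m/s
Step 4: dv1 = |8997.76 - 7144.13| = 1853.64 m/s
Step 5: v2 (circular at r2) = 3648.67 m/s, v_t2 = 2346.96 m/s
Step 6: dv2 = |3648.67 - 2346.96| = 1301.71 m/s
Step 7: Total delta-v = 1853.64 + 1301.71 = 3155.3 m/s

3155.3


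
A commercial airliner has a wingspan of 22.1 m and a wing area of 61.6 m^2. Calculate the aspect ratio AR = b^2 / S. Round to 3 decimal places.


Step 1: b^2 = 22.1^2 = 488.41
Step 2: AR = 488.41 / 61.6 = 7.929

7.929


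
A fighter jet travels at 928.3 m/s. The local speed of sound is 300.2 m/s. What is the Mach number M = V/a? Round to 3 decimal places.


Step 1: M = V / a = 928.3 / 300.2
Step 2: M = 3.092

3.092


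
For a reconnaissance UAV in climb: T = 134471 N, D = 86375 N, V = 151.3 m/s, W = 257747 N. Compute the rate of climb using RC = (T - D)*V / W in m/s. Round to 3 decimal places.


Step 1: Excess thrust = T - D = 134471 - 86375 = 48096 N
Step 2: Excess power = 48096 * 151.3 = 7276924.8 W
Step 3: RC = 7276924.8 / 257747 = 28.233 m/s

28.233


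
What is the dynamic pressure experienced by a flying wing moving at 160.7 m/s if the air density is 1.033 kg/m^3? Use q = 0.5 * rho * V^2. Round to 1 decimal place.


Step 1: V^2 = 160.7^2 = 25824.49
Step 2: q = 0.5 * 1.033 * 25824.49
Step 3: q = 13338.3 Pa

13338.3


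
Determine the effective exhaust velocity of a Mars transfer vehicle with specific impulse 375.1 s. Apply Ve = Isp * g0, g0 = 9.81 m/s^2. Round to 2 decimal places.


Step 1: Ve = Isp * g0 = 375.1 * 9.81
Step 2: Ve = 3679.73 m/s

3679.73


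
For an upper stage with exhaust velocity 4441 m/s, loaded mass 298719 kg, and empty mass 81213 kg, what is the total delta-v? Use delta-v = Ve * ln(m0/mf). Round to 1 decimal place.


Step 1: Mass ratio m0/mf = 298719 / 81213 = 3.678217
Step 2: ln(3.678217) = 1.302428
Step 3: delta-v = 4441 * 1.302428 = 5784.1 m/s

5784.1


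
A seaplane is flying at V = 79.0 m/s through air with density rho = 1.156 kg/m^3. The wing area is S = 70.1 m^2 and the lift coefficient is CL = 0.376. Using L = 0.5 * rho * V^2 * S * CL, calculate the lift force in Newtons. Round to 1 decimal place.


Step 1: Calculate dynamic pressure q = 0.5 * 1.156 * 79.0^2 = 0.5 * 1.156 * 6241.0 = 3607.298 Pa
Step 2: Multiply by wing area and lift coefficient: L = 3607.298 * 70.1 * 0.376
Step 3: L = 252871.5898 * 0.376 = 95079.7 N

95079.7


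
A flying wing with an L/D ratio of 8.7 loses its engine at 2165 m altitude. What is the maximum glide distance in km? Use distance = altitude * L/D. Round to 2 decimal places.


Step 1: Glide distance = altitude * L/D = 2165 * 8.7 = 18835.5 m
Step 2: Convert to km: 18835.5 / 1000 = 18.84 km

18.84


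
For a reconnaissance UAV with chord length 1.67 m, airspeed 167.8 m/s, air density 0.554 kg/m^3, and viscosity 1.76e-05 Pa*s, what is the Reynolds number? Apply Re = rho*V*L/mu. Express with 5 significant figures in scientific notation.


Step 1: Numerator = rho * V * L = 0.554 * 167.8 * 1.67 = 155.245204
Step 2: Re = 155.245204 / 1.76e-05
Step 3: Re = 8.8208e+06

8.8208e+06


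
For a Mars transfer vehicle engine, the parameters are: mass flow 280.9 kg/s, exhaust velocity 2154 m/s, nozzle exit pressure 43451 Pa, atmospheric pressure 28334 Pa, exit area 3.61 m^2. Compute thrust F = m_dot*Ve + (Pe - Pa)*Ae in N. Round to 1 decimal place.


Step 1: Momentum thrust = m_dot * Ve = 280.9 * 2154 = 605058.6 N
Step 2: Pressure thrust = (Pe - Pa) * Ae = (43451 - 28334) * 3.61 = 54572.37 N
Step 3: Total thrust F = 605058.6 + 54572.37 = 659631.0 N

659631.0


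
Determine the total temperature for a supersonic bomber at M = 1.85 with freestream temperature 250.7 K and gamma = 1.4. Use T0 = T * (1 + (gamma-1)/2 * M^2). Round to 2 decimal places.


Step 1: (gamma-1)/2 = 0.2
Step 2: M^2 = 3.4225
Step 3: 1 + 0.2 * 3.4225 = 1.6845
Step 4: T0 = 250.7 * 1.6845 = 422.30 K

422.30


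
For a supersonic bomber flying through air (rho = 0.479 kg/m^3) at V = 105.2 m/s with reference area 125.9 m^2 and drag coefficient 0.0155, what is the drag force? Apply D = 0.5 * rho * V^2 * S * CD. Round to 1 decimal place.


Step 1: Dynamic pressure q = 0.5 * 0.479 * 105.2^2 = 2650.5561 Pa
Step 2: Drag D = q * S * CD = 2650.5561 * 125.9 * 0.0155
Step 3: D = 5172.4 N

5172.4


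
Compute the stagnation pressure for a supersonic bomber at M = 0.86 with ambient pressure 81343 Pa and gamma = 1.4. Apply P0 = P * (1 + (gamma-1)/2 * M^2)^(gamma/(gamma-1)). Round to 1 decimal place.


Step 1: (gamma-1)/2 * M^2 = 0.2 * 0.7396 = 0.14792
Step 2: 1 + 0.14792 = 1.14792
Step 3: Exponent gamma/(gamma-1) = 3.5
Step 4: P0 = 81343 * 1.14792^3.5 = 131829.0 Pa

131829.0


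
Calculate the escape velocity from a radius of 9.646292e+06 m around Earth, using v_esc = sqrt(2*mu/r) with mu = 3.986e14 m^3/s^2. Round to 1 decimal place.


Step 1: 2*mu/r = 2 * 3.986e14 / 9.646292e+06 = 82643154.4888
Step 2: v_esc = sqrt(82643154.4888) = 9090.8 m/s

9090.8


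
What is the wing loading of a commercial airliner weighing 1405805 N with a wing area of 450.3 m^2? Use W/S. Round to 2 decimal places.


Step 1: Wing loading = W / S = 1405805 / 450.3
Step 2: Wing loading = 3121.93 N/m^2

3121.93


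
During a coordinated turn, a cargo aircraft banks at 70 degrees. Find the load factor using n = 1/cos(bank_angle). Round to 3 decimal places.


Step 1: Convert 70 degrees to radians = 1.22173
Step 2: cos(70 deg) = 0.34202
Step 3: n = 1 / 0.34202 = 2.924

2.924


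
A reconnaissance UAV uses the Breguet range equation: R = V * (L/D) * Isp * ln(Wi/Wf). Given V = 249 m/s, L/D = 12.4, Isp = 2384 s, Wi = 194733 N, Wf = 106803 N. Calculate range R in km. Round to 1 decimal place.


Step 1: Coefficient = V * (L/D) * Isp = 249 * 12.4 * 2384 = 7360838.4 m
Step 2: Wi/Wf = 194733 / 106803 = 1.823291
Step 3: ln(1.823291) = 0.600643
Step 4: R = 7360838.4 * 0.600643 = 4421238.8 m = 4421.2 km

4421.2


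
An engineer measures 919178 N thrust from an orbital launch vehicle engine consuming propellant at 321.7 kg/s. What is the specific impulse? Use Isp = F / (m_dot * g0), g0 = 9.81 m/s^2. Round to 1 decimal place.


Step 1: m_dot * g0 = 321.7 * 9.81 = 3155.88
Step 2: Isp = 919178 / 3155.88 = 291.3 s

291.3


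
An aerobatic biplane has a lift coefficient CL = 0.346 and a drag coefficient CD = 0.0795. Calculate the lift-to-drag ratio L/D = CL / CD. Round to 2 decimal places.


Step 1: L/D = CL / CD = 0.346 / 0.0795
Step 2: L/D = 4.35

4.35


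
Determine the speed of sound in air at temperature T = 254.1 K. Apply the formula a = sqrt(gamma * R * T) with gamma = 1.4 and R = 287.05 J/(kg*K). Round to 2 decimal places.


Step 1: gamma * R * T = 1.4 * 287.05 * 254.1 = 102115.167
Step 2: a = sqrt(102115.167) = 319.55 m/s

319.55


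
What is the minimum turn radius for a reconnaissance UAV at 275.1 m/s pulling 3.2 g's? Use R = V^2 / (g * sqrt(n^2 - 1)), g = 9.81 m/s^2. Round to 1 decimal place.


Step 1: V^2 = 275.1^2 = 75680.01
Step 2: n^2 - 1 = 3.2^2 - 1 = 9.24
Step 3: sqrt(9.24) = 3.039737
Step 4: R = 75680.01 / (9.81 * 3.039737) = 2537.9 m

2537.9


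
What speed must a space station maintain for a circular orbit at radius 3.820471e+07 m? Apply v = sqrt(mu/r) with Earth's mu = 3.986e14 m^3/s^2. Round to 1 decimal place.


Step 1: mu / r = 3.986e14 / 3.820471e+07 = 10433268.5682
Step 2: v = sqrt(10433268.5682) = 3230.1 m/s

3230.1


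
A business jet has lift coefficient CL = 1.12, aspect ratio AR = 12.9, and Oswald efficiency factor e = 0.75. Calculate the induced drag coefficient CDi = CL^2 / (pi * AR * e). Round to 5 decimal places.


Step 1: CL^2 = 1.12^2 = 1.2544
Step 2: pi * AR * e = 3.14159 * 12.9 * 0.75 = 30.394909
Step 3: CDi = 1.2544 / 30.394909 = 0.04127

0.04127


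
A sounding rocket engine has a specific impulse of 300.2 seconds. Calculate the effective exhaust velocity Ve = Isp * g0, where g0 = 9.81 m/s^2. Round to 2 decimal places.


Step 1: Ve = Isp * g0 = 300.2 * 9.81
Step 2: Ve = 2944.96 m/s

2944.96


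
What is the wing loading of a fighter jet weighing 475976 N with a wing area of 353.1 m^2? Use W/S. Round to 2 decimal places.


Step 1: Wing loading = W / S = 475976 / 353.1
Step 2: Wing loading = 1347.99 N/m^2

1347.99


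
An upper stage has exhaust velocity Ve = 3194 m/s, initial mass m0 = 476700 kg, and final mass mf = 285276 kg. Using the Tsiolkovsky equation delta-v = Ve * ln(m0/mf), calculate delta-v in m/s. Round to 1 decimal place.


Step 1: Mass ratio m0/mf = 476700 / 285276 = 1.671013
Step 2: ln(1.671013) = 0.51343
Step 3: delta-v = 3194 * 0.51343 = 1639.9 m/s

1639.9
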